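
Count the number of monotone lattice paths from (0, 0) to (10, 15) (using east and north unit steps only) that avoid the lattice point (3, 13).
Number of paths = 3248600

Total paths from (0, 0) to (10, 15): C(25, 10) = 3268760. Paths through (3, 13): (paths (0, 0) → (3, 13)) × (paths (3, 13) → (10, 15)) = C(16, 3) · C(9, 7) = 560 · 36 = 20160. Avoidance count = 3268760 − 20160 = 3248600.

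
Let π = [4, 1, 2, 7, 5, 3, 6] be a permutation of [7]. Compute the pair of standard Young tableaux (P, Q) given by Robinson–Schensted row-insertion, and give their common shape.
P = [1, 2, 3, 6] / [4, 5] / [7];  Q = [1, 3, 4, 7] / [2, 5] / [6];  common shape = (4, 2, 1)

Row-insert the values π_1, π_2, … into P one at a time, bumping the leftmost entry strictly greater than the inserted value down to the next row. The recording tableau Q records, in position (i, j), the step at which that cell was added to P.
  Insert 4 (step 1): P = [4];  Q = [1]
  Insert 1 (step 2): P = [1] / [4];  Q = [1] / [2]
  Insert 2 (step 3): P = [1, 2] / [4];  Q = [1, 3] / [2]
  Insert 7 (step 4): P = [1, 2, 7] / [4];  Q = [1, 3, 4] / [2]
  Insert 5 (step 5): P = [1, 2, 5] / [4, 7];  Q = [1, 3, 4] / [2, 5]
  Insert 3 (step 6): P = [1, 2, 3] / [4, 5] / [7];  Q = [1, 3, 4] / [2, 5] / [6]
  Insert 6 (step 7): P = [1, 2, 3, 6] / [4, 5] / [7];  Q = [1, 3, 4, 7] / [2, 5] / [6]
Final shape: (4, 2, 1).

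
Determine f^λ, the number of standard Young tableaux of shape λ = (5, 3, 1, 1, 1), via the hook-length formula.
# SYT of shape (5, 3, 1, 1, 1) = 1540

Hook-length formula: f^λ = n! / Π hook(c), product over all cells c of the Young diagram. For λ = (5, 3, 1, 1, 1), n = 11 boxes. Hook lengths by row (left-to-right, top-to-bottom): [9, 5, 4, 2, 1]; [6, 2, 1]; [3]; [2]; [1]. Product of hooks = 25920. So f^λ = 11! / 25920 = 39916800 / 25920 = 1540.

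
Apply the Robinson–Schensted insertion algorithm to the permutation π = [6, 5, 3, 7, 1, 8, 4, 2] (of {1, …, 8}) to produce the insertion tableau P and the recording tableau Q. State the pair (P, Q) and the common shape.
P = [1, 2, 8] / [3, 4] / [5, 7] / [6];  Q = [1, 4, 6] / [2, 7] / [3, 8] / [5];  common shape = (3, 2, 2, 1)

Row-insert the values π_1, π_2, … into P one at a time, bumping the leftmost entry strictly greater than the inserted value down to the next row. The recording tableau Q records, in position (i, j), the step at which that cell was added to P.
  Insert 6 (step 1): P = [6];  Q = [1]
  Insert 5 (step 2): P = [5] / [6];  Q = [1] / [2]
  Insert 3 (step 3): P = [3] / [5] / [6];  Q = [1] / [2] / [3]
  Insert 7 (step 4): P = [3, 7] / [5] / [6];  Q = [1, 4] / [2] / [3]
  Insert 1 (step 5): P = [1, 7] / [3] / [5] / [6];  Q = [1, 4] / [2] / [3] / [5]
  Insert 8 (step 6): P = [1, 7, 8] / [3] / [5] / [6];  Q = [1, 4, 6] / [2] / [3] / [5]
  Insert 4 (step 7): P = [1, 4, 8] / [3, 7] / [5] / [6];  Q = [1, 4, 6] / [2, 7] / [3] / [5]
  Insert 2 (step 8): P = [1, 2, 8] / [3, 4] / [5, 7] / [6];  Q = [1, 4, 6] / [2, 7] / [3, 8] / [5]
Final shape: (3, 2, 2, 1).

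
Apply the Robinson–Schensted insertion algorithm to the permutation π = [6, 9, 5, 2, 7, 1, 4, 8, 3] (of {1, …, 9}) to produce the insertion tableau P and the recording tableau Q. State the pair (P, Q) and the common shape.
P = [1, 3, 8] / [2, 4] / [5, 7] / [6, 9];  Q = [1, 2, 8] / [3, 5] / [4, 7] / [6, 9];  common shape = (3, 2, 2, 2)

Row-insert the values π_1, π_2, … into P one at a time, bumping the leftmost entry strictly greater than the inserted value down to the next row. The recording tableau Q records, in position (i, j), the step at which that cell was added to P.
  Insert 6 (step 1): P = [6];  Q = [1]
  Insert 9 (step 2): P = [6, 9];  Q = [1, 2]
  Insert 5 (step 3): P = [5, 9] / [6];  Q = [1, 2] / [3]
  Insert 2 (step 4): P = [2, 9] / [5] / [6];  Q = [1, 2] / [3] / [4]
  Insert 7 (step 5): P = [2, 7] / [5, 9] / [6];  Q = [1, 2] / [3, 5] / [4]
  Insert 1 (step 6): P = [1, 7] / [2, 9] / [5] / [6];  Q = [1, 2] / [3, 5] / [4] / [6]
  Insert 4 (step 7): P = [1, 4] / [2, 7] / [5, 9] / [6];  Q = [1, 2] / [3, 5] / [4, 7] / [6]
  Insert 8 (step 8): P = [1, 4, 8] / [2, 7] / [5, 9] / [6];  Q = [1, 2, 8] / [3, 5] / [4, 7] / [6]
  Insert 3 (step 9): P = [1, 3, 8] / [2, 4] / [5, 7] / [6, 9];  Q = [1, 2, 8] / [3, 5] / [4, 7] / [6, 9]
Final shape: (3, 2, 2, 2).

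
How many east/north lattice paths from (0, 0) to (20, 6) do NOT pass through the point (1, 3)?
Number of paths = 224070

Total paths from (0, 0) to (20, 6): C(26, 20) = 230230. Paths through (1, 3): (paths (0, 0) → (1, 3)) × (paths (1, 3) → (20, 6)) = C(4, 1) · C(22, 19) = 4 · 1540 = 6160. Avoidance count = 230230 − 6160 = 224070.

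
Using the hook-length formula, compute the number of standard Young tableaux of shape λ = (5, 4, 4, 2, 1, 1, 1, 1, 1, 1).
# SYT of shape (5, 4, 4, 2, 1, 1, 1, 1, 1, 1) = 142849980

Hook-length formula: f^λ = n! / Π hook(c), product over all cells c of the Young diagram. For λ = (5, 4, 4, 2, 1, 1, 1, 1, 1, 1), n = 21 boxes. Hook lengths by row (left-to-right, top-to-bottom): [14, 7, 5, 4, 1]; [12, 5, 3, 2]; [11, 4, 2, 1]; [8, 1]; [6]; [5]; [4]; [3]; [2]; [1]. Product of hooks = 357654528000. So f^λ = 21! / 357654528000 = 51090942171709440000 / 357654528000 = 142849980.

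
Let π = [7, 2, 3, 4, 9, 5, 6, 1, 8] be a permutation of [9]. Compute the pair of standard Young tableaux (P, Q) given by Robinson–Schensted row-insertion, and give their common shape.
P = [1, 3, 4, 5, 6, 8] / [2, 9] / [7];  Q = [1, 3, 4, 5, 7, 9] / [2, 6] / [8];  common shape = (6, 2, 1)

Row-insert the values π_1, π_2, … into P one at a time, bumping the leftmost entry strictly greater than the inserted value down to the next row. The recording tableau Q records, in position (i, j), the step at which that cell was added to P.
  Insert 7 (step 1): P = [7];  Q = [1]
  Insert 2 (step 2): P = [2] / [7];  Q = [1] / [2]
  Insert 3 (step 3): P = [2, 3] / [7];  Q = [1, 3] / [2]
  Insert 4 (step 4): P = [2, 3, 4] / [7];  Q = [1, 3, 4] / [2]
  Insert 9 (step 5): P = [2, 3, 4, 9] / [7];  Q = [1, 3, 4, 5] / [2]
  Insert 5 (step 6): P = [2, 3, 4, 5] / [7, 9];  Q = [1, 3, 4, 5] / [2, 6]
  Insert 6 (step 7): P = [2, 3, 4, 5, 6] / [7, 9];  Q = [1, 3, 4, 5, 7] / [2, 6]
  Insert 1 (step 8): P = [1, 3, 4, 5, 6] / [2, 9] / [7];  Q = [1, 3, 4, 5, 7] / [2, 6] / [8]
  Insert 8 (step 9): P = [1, 3, 4, 5, 6, 8] / [2, 9] / [7];  Q = [1, 3, 4, 5, 7, 9] / [2, 6] / [8]
Final shape: (6, 2, 1).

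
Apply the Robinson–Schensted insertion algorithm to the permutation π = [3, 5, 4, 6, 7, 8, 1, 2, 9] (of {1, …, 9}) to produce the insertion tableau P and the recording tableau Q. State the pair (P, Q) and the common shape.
P = [1, 2, 6, 7, 8, 9] / [3, 4] / [5];  Q = [1, 2, 4, 5, 6, 9] / [3, 8] / [7];  common shape = (6, 2, 1)

Row-insert the values π_1, π_2, … into P one at a time, bumping the leftmost entry strictly greater than the inserted value down to the next row. The recording tableau Q records, in position (i, j), the step at which that cell was added to P.
  Insert 3 (step 1): P = [3];  Q = [1]
  Insert 5 (step 2): P = [3, 5];  Q = [1, 2]
  Insert 4 (step 3): P = [3, 4] / [5];  Q = [1, 2] / [3]
  Insert 6 (step 4): P = [3, 4, 6] / [5];  Q = [1, 2, 4] / [3]
  Insert 7 (step 5): P = [3, 4, 6, 7] / [5];  Q = [1, 2, 4, 5] / [3]
  Insert 8 (step 6): P = [3, 4, 6, 7, 8] / [5];  Q = [1, 2, 4, 5, 6] / [3]
  Insert 1 (step 7): P = [1, 4, 6, 7, 8] / [3] / [5];  Q = [1, 2, 4, 5, 6] / [3] / [7]
  Insert 2 (step 8): P = [1, 2, 6, 7, 8] / [3, 4] / [5];  Q = [1, 2, 4, 5, 6] / [3, 8] / [7]
  Insert 9 (step 9): P = [1, 2, 6, 7, 8, 9] / [3, 4] / [5];  Q = [1, 2, 4, 5, 6, 9] / [3, 8] / [7]
Final shape: (6, 2, 1).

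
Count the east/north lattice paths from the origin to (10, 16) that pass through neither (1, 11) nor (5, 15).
Number of paths = 5199727

Inclusion–exclusion. Total paths: C(26, 10) = 5311735. Through P₁: C(12, 1)·C(14, 9) = 24024. Through P₂: C(20, 5)·C(6, 5) = 93024. Since P₁ is strictly southwest of P₂, a monotone path through both must visit P₁ then P₂; paths through both = C(12, 1)·C(8, 4)·C(6, 5) = 5040. Avoid both = 5311735 − 24024 − 93024 + 5040 = 5199727.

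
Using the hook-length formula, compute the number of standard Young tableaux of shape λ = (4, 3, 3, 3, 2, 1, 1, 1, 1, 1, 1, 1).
# SYT of shape (4, 3, 3, 3, 2, 1, 1, 1, 1, 1, 1, 1) = 76403712

Hook-length formula: f^λ = n! / Π hook(c), product over all cells c of the Young diagram. For λ = (4, 3, 3, 3, 2, 1, 1, 1, 1, 1, 1, 1), n = 22 boxes. Hook lengths by row (left-to-right, top-to-bottom): [15, 7, 5, 1]; [13, 5, 3]; [12, 4, 2]; [11, 3, 1]; [9, 1]; [7]; [6]; [5]; [4]; [3]; [2]; [1]. Product of hooks = 14711336640000. So f^λ = 22! / 14711336640000 = 1124000727777607680000 / 14711336640000 = 76403712.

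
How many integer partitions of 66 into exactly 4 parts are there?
p(66, 4 parts) = 2087

Partitions of n into exactly k parts are in bijection with partitions of n − k into at most k parts (subtract 1 from each part). So p(66, exactly 4) = p(62, parts ≤ 4). Computing via the recurrence p(m, j) = p(m, j−1) + p(m−j, j) gives 2087.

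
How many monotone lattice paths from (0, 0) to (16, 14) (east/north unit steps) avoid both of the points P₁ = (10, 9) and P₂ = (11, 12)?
Number of paths = 82110153

Inclusion–exclusion. Total paths: C(30, 16) = 145422675. Through P₁: C(19, 10)·C(11, 6) = 42678636. Through P₂: C(23, 11)·C(7, 5) = 28393638. Since P₁ is strictly southwest of P₂, a monotone path through both must visit P₁ then P₂; paths through both = C(19, 10)·C(4, 1)·C(7, 5) = 7759752. Avoid both = 145422675 − 42678636 − 28393638 + 7759752 = 82110153.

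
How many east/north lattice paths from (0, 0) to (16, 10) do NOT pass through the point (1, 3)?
Number of paths = 4629559

Total paths from (0, 0) to (16, 10): C(26, 16) = 5311735. Paths through (1, 3): (paths (0, 0) → (1, 3)) × (paths (1, 3) → (16, 10)) = C(4, 1) · C(22, 15) = 4 · 170544 = 682176. Avoidance count = 5311735 − 682176 = 4629559.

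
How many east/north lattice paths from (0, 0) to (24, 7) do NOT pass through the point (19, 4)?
Number of paths = 2133695

Total paths from (0, 0) to (24, 7): C(31, 24) = 2629575. Paths through (19, 4): (paths (0, 0) → (19, 4)) × (paths (19, 4) → (24, 7)) = C(23, 19) · C(8, 5) = 8855 · 56 = 495880. Avoidance count = 2629575 − 495880 = 2133695.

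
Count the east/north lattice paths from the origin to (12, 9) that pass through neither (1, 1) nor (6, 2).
Number of paths = 115310

Inclusion–exclusion. Total paths: C(21, 12) = 293930. Through P₁: C(2, 1)·C(19, 11) = 151164. Through P₂: C(8, 6)·C(13, 6) = 48048. Since P₁ is strictly southwest of P₂, a monotone path through both must visit P₁ then P₂; paths through both = C(2, 1)·C(6, 5)·C(13, 6) = 20592. Avoid both = 293930 − 151164 − 48048 + 20592 = 115310.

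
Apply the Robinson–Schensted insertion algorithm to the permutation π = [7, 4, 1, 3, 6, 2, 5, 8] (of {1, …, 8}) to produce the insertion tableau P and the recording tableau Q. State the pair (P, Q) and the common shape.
P = [1, 2, 5, 8] / [3, 6] / [4] / [7];  Q = [1, 4, 5, 8] / [2, 7] / [3] / [6];  common shape = (4, 2, 1, 1)

Row-insert the values π_1, π_2, … into P one at a time, bumping the leftmost entry strictly greater than the inserted value down to the next row. The recording tableau Q records, in position (i, j), the step at which that cell was added to P.
  Insert 7 (step 1): P = [7];  Q = [1]
  Insert 4 (step 2): P = [4] / [7];  Q = [1] / [2]
  Insert 1 (step 3): P = [1] / [4] / [7];  Q = [1] / [2] / [3]
  Insert 3 (step 4): P = [1, 3] / [4] / [7];  Q = [1, 4] / [2] / [3]
  Insert 6 (step 5): P = [1, 3, 6] / [4] / [7];  Q = [1, 4, 5] / [2] / [3]
  Insert 2 (step 6): P = [1, 2, 6] / [3] / [4] / [7];  Q = [1, 4, 5] / [2] / [3] / [6]
  Insert 5 (step 7): P = [1, 2, 5] / [3, 6] / [4] / [7];  Q = [1, 4, 5] / [2, 7] / [3] / [6]
  Insert 8 (step 8): P = [1, 2, 5, 8] / [3, 6] / [4] / [7];  Q = [1, 4, 5, 8] / [2, 7] / [3] / [6]
Final shape: (4, 2, 1, 1).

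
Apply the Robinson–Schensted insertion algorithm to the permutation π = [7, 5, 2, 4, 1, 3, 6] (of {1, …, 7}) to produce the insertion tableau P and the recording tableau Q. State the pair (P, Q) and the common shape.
P = [1, 3, 6] / [2, 4] / [5] / [7];  Q = [1, 4, 7] / [2, 6] / [3] / [5];  common shape = (3, 2, 1, 1)

Row-insert the values π_1, π_2, … into P one at a time, bumping the leftmost entry strictly greater than the inserted value down to the next row. The recording tableau Q records, in position (i, j), the step at which that cell was added to P.
  Insert 7 (step 1): P = [7];  Q = [1]
  Insert 5 (step 2): P = [5] / [7];  Q = [1] / [2]
  Insert 2 (step 3): P = [2] / [5] / [7];  Q = [1] / [2] / [3]
  Insert 4 (step 4): P = [2, 4] / [5] / [7];  Q = [1, 4] / [2] / [3]
  Insert 1 (step 5): P = [1, 4] / [2] / [5] / [7];  Q = [1, 4] / [2] / [3] / [5]
  Insert 3 (step 6): P = [1, 3] / [2, 4] / [5] / [7];  Q = [1, 4] / [2, 6] / [3] / [5]
  Insert 6 (step 7): P = [1, 3, 6] / [2, 4] / [5] / [7];  Q = [1, 4, 7] / [2, 6] / [3] / [5]
Final shape: (3, 2, 1, 1).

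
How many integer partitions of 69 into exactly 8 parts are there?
p(69, 8 parts) = 89162

Partitions of n into exactly k parts are in bijection with partitions of n − k into at most k parts (subtract 1 from each part). So p(69, exactly 8) = p(61, parts ≤ 8). Computing via the recurrence p(m, j) = p(m, j−1) + p(m−j, j) gives 89162.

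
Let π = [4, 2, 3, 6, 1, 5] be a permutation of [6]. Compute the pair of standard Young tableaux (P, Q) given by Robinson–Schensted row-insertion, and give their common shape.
P = [1, 3, 5] / [2, 6] / [4];  Q = [1, 3, 4] / [2, 6] / [5];  common shape = (3, 2, 1)

Row-insert the values π_1, π_2, … into P one at a time, bumping the leftmost entry strictly greater than the inserted value down to the next row. The recording tableau Q records, in position (i, j), the step at which that cell was added to P.
  Insert 4 (step 1): P = [4];  Q = [1]
  Insert 2 (step 2): P = [2] / [4];  Q = [1] / [2]
  Insert 3 (step 3): P = [2, 3] / [4];  Q = [1, 3] / [2]
  Insert 6 (step 4): P = [2, 3, 6] / [4];  Q = [1, 3, 4] / [2]
  Insert 1 (step 5): P = [1, 3, 6] / [2] / [4];  Q = [1, 3, 4] / [2] / [5]
  Insert 5 (step 6): P = [1, 3, 5] / [2, 6] / [4];  Q = [1, 3, 4] / [2, 6] / [5]
Final shape: (3, 2, 1).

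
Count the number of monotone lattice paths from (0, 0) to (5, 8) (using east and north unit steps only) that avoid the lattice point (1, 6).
Number of paths = 1182

Total paths from (0, 0) to (5, 8): C(13, 5) = 1287. Paths through (1, 6): (paths (0, 0) → (1, 6)) × (paths (1, 6) → (5, 8)) = C(7, 1) · C(6, 4) = 7 · 15 = 105. Avoidance count = 1287 − 105 = 1182.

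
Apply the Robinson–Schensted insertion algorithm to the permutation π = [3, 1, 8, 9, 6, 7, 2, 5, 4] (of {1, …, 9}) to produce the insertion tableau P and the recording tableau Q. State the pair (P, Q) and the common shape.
P = [1, 2, 4] / [3, 5, 7] / [6, 9] / [8];  Q = [1, 3, 4] / [2, 5, 6] / [7, 8] / [9];  common shape = (3, 3, 2, 1)

Row-insert the values π_1, π_2, … into P one at a time, bumping the leftmost entry strictly greater than the inserted value down to the next row. The recording tableau Q records, in position (i, j), the step at which that cell was added to P.
  Insert 3 (step 1): P = [3];  Q = [1]
  Insert 1 (step 2): P = [1] / [3];  Q = [1] / [2]
  Insert 8 (step 3): P = [1, 8] / [3];  Q = [1, 3] / [2]
  Insert 9 (step 4): P = [1, 8, 9] / [3];  Q = [1, 3, 4] / [2]
  Insert 6 (step 5): P = [1, 6, 9] / [3, 8];  Q = [1, 3, 4] / [2, 5]
  Insert 7 (step 6): P = [1, 6, 7] / [3, 8, 9];  Q = [1, 3, 4] / [2, 5, 6]
  Insert 2 (step 7): P = [1, 2, 7] / [3, 6, 9] / [8];  Q = [1, 3, 4] / [2, 5, 6] / [7]
  Insert 5 (step 8): P = [1, 2, 5] / [3, 6, 7] / [8, 9];  Q = [1, 3, 4] / [2, 5, 6] / [7, 8]
  Insert 4 (step 9): P = [1, 2, 4] / [3, 5, 7] / [6, 9] / [8];  Q = [1, 3, 4] / [2, 5, 6] / [7, 8] / [9]
Final shape: (3, 3, 2, 1).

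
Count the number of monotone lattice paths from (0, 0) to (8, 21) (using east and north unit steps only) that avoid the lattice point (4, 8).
Number of paths = 3114045

Total paths from (0, 0) to (8, 21): C(29, 8) = 4292145. Paths through (4, 8): (paths (0, 0) → (4, 8)) × (paths (4, 8) → (8, 21)) = C(12, 4) · C(17, 4) = 495 · 2380 = 1178100. Avoidance count = 4292145 − 1178100 = 3114045.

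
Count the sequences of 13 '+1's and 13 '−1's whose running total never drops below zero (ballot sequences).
C_13 = 742900

These ballot sequences are counted by the Catalan number C_n = (1/(n + 1)) · C(2n, n). For n = 13: C_13 = (1/14) · C(26, 13) = 10400600/14 = 742900.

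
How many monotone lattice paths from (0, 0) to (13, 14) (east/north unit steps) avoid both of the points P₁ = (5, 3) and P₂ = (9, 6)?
Number of paths = 14318433

Inclusion–exclusion. Total paths: C(27, 13) = 20058300. Through P₁: C(8, 5)·C(19, 8) = 4232592. Through P₂: C(15, 9)·C(12, 4) = 2477475. Since P₁ is strictly southwest of P₂, a monotone path through both must visit P₁ then P₂; paths through both = C(8, 5)·C(7, 4)·C(12, 4) = 970200. Avoid both = 20058300 − 4232592 − 2477475 + 970200 = 14318433.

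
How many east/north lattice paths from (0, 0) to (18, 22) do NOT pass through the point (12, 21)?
Number of paths = 110896540560

Total paths from (0, 0) to (18, 22): C(40, 18) = 113380261800. Paths through (12, 21): (paths (0, 0) → (12, 21)) × (paths (12, 21) → (18, 22)) = C(33, 12) · C(7, 6) = 354817320 · 7 = 2483721240. Avoidance count = 113380261800 − 2483721240 = 110896540560.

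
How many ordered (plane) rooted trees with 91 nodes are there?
C_90 = 1000134600800354781929399250536541864362461089950800

These ordered rooted trees are counted by the Catalan number C_n = (1/(n + 1)) · C(2n, n). For n = 90: C_90 = (1/91) · C(180, 90) = 91012248672832285155575331798825309656983959185522800/91 = 1000134600800354781929399250536541864362461089950800.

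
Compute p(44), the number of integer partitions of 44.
p(44) = 75175

Compute p(n) via the recurrence p(n, m) = p(n, m−1) + p(n−m, m), where p(n, m) counts partitions of n with all parts ≤ m and p(n) = p(n, n). The base cases are p(0, m) = 1 and p(n, 0) = 0 for n > 0. Filling the table yields p(44) = 75175. (Euler's pentagonal recurrence is an alternative.)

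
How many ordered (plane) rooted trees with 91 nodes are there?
C_90 = 1000134600800354781929399250536541864362461089950800

These ordered rooted trees are counted by the Catalan number C_n = (1/(n + 1)) · C(2n, n). For n = 90: C_90 = (1/91) · C(180, 90) = 91012248672832285155575331798825309656983959185522800/91 = 1000134600800354781929399250536541864362461089950800.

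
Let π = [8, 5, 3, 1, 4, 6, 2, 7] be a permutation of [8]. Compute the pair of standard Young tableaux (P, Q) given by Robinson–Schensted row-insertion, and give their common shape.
P = [1, 2, 6, 7] / [3, 4] / [5] / [8];  Q = [1, 5, 6, 8] / [2, 7] / [3] / [4];  common shape = (4, 2, 1, 1)

Row-insert the values π_1, π_2, … into P one at a time, bumping the leftmost entry strictly greater than the inserted value down to the next row. The recording tableau Q records, in position (i, j), the step at which that cell was added to P.
  Insert 8 (step 1): P = [8];  Q = [1]
  Insert 5 (step 2): P = [5] / [8];  Q = [1] / [2]
  Insert 3 (step 3): P = [3] / [5] / [8];  Q = [1] / [2] / [3]
  Insert 1 (step 4): P = [1] / [3] / [5] / [8];  Q = [1] / [2] / [3] / [4]
  Insert 4 (step 5): P = [1, 4] / [3] / [5] / [8];  Q = [1, 5] / [2] / [3] / [4]
  Insert 6 (step 6): P = [1, 4, 6] / [3] / [5] / [8];  Q = [1, 5, 6] / [2] / [3] / [4]
  Insert 2 (step 7): P = [1, 2, 6] / [3, 4] / [5] / [8];  Q = [1, 5, 6] / [2, 7] / [3] / [4]
  Insert 7 (step 8): P = [1, 2, 6, 7] / [3, 4] / [5] / [8];  Q = [1, 5, 6, 8] / [2, 7] / [3] / [4]
Final shape: (4, 2, 1, 1).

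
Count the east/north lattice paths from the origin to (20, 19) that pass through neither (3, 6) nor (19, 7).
Number of paths = 58854904174

Inclusion–exclusion. Total paths: C(39, 20) = 68923264410. Through P₁: C(9, 3)·C(30, 17) = 10059827400. Through P₂: C(26, 19)·C(13, 1) = 8551400. Since P₁ is strictly southwest of P₂, a monotone path through both must visit P₁ then P₂; paths through both = C(9, 3)·C(17, 16)·C(13, 1) = 18564. Avoid both = 68923264410 − 10059827400 − 8551400 + 18564 = 58854904174.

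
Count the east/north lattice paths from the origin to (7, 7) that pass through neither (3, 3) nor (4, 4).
Number of paths = 1432

Inclusion–exclusion. Total paths: C(14, 7) = 3432. Through P₁: C(6, 3)·C(8, 4) = 1400. Through P₂: C(8, 4)·C(6, 3) = 1400. Since P₁ is strictly southwest of P₂, a monotone path through both must visit P₁ then P₂; paths through both = C(6, 3)·C(2, 1)·C(6, 3) = 800. Avoid both = 3432 − 1400 − 1400 + 800 = 1432.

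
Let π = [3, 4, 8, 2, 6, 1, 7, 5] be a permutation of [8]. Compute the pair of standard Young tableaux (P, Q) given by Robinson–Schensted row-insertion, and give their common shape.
P = [1, 4, 5, 7] / [2, 6] / [3, 8];  Q = [1, 2, 3, 7] / [4, 5] / [6, 8];  common shape = (4, 2, 2)

Row-insert the values π_1, π_2, … into P one at a time, bumping the leftmost entry strictly greater than the inserted value down to the next row. The recording tableau Q records, in position (i, j), the step at which that cell was added to P.
  Insert 3 (step 1): P = [3];  Q = [1]
  Insert 4 (step 2): P = [3, 4];  Q = [1, 2]
  Insert 8 (step 3): P = [3, 4, 8];  Q = [1, 2, 3]
  Insert 2 (step 4): P = [2, 4, 8] / [3];  Q = [1, 2, 3] / [4]
  Insert 6 (step 5): P = [2, 4, 6] / [3, 8];  Q = [1, 2, 3] / [4, 5]
  Insert 1 (step 6): P = [1, 4, 6] / [2, 8] / [3];  Q = [1, 2, 3] / [4, 5] / [6]
  Insert 7 (step 7): P = [1, 4, 6, 7] / [2, 8] / [3];  Q = [1, 2, 3, 7] / [4, 5] / [6]
  Insert 5 (step 8): P = [1, 4, 5, 7] / [2, 6] / [3, 8];  Q = [1, 2, 3, 7] / [4, 5] / [6, 8]
Final shape: (4, 2, 2).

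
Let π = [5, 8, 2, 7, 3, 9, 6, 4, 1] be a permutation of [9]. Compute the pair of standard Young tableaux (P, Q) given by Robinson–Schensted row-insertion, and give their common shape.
P = [1, 3, 4] / [2, 6, 9] / [5] / [7] / [8];  Q = [1, 2, 6] / [3, 4, 7] / [5] / [8] / [9];  common shape = (3, 3, 1, 1, 1)

Row-insert the values π_1, π_2, … into P one at a time, bumping the leftmost entry strictly greater than the inserted value down to the next row. The recording tableau Q records, in position (i, j), the step at which that cell was added to P.
  Insert 5 (step 1): P = [5];  Q = [1]
  Insert 8 (step 2): P = [5, 8];  Q = [1, 2]
  Insert 2 (step 3): P = [2, 8] / [5];  Q = [1, 2] / [3]
  Insert 7 (step 4): P = [2, 7] / [5, 8];  Q = [1, 2] / [3, 4]
  Insert 3 (step 5): P = [2, 3] / [5, 7] / [8];  Q = [1, 2] / [3, 4] / [5]
  Insert 9 (step 6): P = [2, 3, 9] / [5, 7] / [8];  Q = [1, 2, 6] / [3, 4] / [5]
  Insert 6 (step 7): P = [2, 3, 6] / [5, 7, 9] / [8];  Q = [1, 2, 6] / [3, 4, 7] / [5]
  Insert 4 (step 8): P = [2, 3, 4] / [5, 6, 9] / [7] / [8];  Q = [1, 2, 6] / [3, 4, 7] / [5] / [8]
  Insert 1 (step 9): P = [1, 3, 4] / [2, 6, 9] / [5] / [7] / [8];  Q = [1, 2, 6] / [3, 4, 7] / [5] / [8] / [9]
Final shape: (3, 3, 1, 1, 1).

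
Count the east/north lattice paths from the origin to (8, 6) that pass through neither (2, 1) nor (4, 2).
Number of paths = 1197

Inclusion–exclusion. Total paths: C(14, 8) = 3003. Through P₁: C(3, 2)·C(11, 6) = 1386. Through P₂: C(6, 4)·C(8, 4) = 1050. Since P₁ is strictly southwest of P₂, a monotone path through both must visit P₁ then P₂; paths through both = C(3, 2)·C(3, 2)·C(8, 4) = 630. Avoid both = 3003 − 1386 − 1050 + 630 = 1197.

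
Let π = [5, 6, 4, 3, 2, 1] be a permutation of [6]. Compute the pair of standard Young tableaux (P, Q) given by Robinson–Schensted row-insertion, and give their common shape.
P = [1, 6] / [2] / [3] / [4] / [5];  Q = [1, 2] / [3] / [4] / [5] / [6];  common shape = (2, 1, 1, 1, 1)

Row-insert the values π_1, π_2, … into P one at a time, bumping the leftmost entry strictly greater than the inserted value down to the next row. The recording tableau Q records, in position (i, j), the step at which that cell was added to P.
  Insert 5 (step 1): P = [5];  Q = [1]
  Insert 6 (step 2): P = [5, 6];  Q = [1, 2]
  Insert 4 (step 3): P = [4, 6] / [5];  Q = [1, 2] / [3]
  Insert 3 (step 4): P = [3, 6] / [4] / [5];  Q = [1, 2] / [3] / [4]
  Insert 2 (step 5): P = [2, 6] / [3] / [4] / [5];  Q = [1, 2] / [3] / [4] / [5]
  Insert 1 (step 6): P = [1, 6] / [2] / [3] / [4] / [5];  Q = [1, 2] / [3] / [4] / [5] / [6]
Final shape: (2, 1, 1, 1, 1).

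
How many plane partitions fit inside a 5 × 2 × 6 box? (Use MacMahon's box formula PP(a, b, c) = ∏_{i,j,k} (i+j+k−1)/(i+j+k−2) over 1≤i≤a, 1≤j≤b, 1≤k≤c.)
PP(5, 2, 6) = 60984

Evaluate the triple product over i = 1..5, j = 1..2, k = 1..6. The factors are (2/1) · (3/2) · (4/3) · (5/4) · (6/5) · (7/6) · (3/2) · (4/3) · … (60 factors total). The numerators and denominators telescope so the product is an integer; carrying out the multiplication exactly gives PP(5, 2, 6) = 60984.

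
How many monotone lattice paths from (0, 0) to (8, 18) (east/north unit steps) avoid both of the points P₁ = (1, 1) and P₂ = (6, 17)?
Number of paths = 689320

Inclusion–exclusion. Total paths: C(26, 8) = 1562275. Through P₁: C(2, 1)·C(24, 7) = 692208. Through P₂: C(23, 6)·C(3, 2) = 302841. Since P₁ is strictly southwest of P₂, a monotone path through both must visit P₁ then P₂; paths through both = C(2, 1)·C(21, 5)·C(3, 2) = 122094. Avoid both = 1562275 − 692208 − 302841 + 122094 = 689320.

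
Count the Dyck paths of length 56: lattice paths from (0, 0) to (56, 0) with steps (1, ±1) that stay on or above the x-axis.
C_28 = 263747951750360

These Dyck paths are counted by the Catalan number C_n = (1/(n + 1)) · C(2n, n). For n = 28: C_28 = (1/29) · C(56, 28) = 7648690600760440/29 = 263747951750360.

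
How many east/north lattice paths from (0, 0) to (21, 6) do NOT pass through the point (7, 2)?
Number of paths = 185850

Total paths from (0, 0) to (21, 6): C(27, 21) = 296010. Paths through (7, 2): (paths (0, 0) → (7, 2)) × (paths (7, 2) → (21, 6)) = C(9, 7) · C(18, 14) = 36 · 3060 = 110160. Avoidance count = 296010 − 110160 = 185850.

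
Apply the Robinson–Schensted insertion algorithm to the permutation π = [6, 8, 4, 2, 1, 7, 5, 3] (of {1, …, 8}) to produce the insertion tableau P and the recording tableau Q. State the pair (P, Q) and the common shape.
P = [1, 3] / [2, 5] / [4, 7] / [6, 8];  Q = [1, 2] / [3, 6] / [4, 7] / [5, 8];  common shape = (2, 2, 2, 2)

Row-insert the values π_1, π_2, … into P one at a time, bumping the leftmost entry strictly greater than the inserted value down to the next row. The recording tableau Q records, in position (i, j), the step at which that cell was added to P.
  Insert 6 (step 1): P = [6];  Q = [1]
  Insert 8 (step 2): P = [6, 8];  Q = [1, 2]
  Insert 4 (step 3): P = [4, 8] / [6];  Q = [1, 2] / [3]
  Insert 2 (step 4): P = [2, 8] / [4] / [6];  Q = [1, 2] / [3] / [4]
  Insert 1 (step 5): P = [1, 8] / [2] / [4] / [6];  Q = [1, 2] / [3] / [4] / [5]
  Insert 7 (step 6): P = [1, 7] / [2, 8] / [4] / [6];  Q = [1, 2] / [3, 6] / [4] / [5]
  Insert 5 (step 7): P = [1, 5] / [2, 7] / [4, 8] / [6];  Q = [1, 2] / [3, 6] / [4, 7] / [5]
  Insert 3 (step 8): P = [1, 3] / [2, 5] / [4, 7] / [6, 8];  Q = [1, 2] / [3, 6] / [4, 7] / [5, 8]
Final shape: (2, 2, 2, 2).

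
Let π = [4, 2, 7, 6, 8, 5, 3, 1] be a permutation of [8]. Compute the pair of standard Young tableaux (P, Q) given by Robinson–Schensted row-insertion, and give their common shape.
P = [1, 3, 8] / [2, 5] / [4] / [6] / [7];  Q = [1, 3, 5] / [2, 4] / [6] / [7] / [8];  common shape = (3, 2, 1, 1, 1)

Row-insert the values π_1, π_2, … into P one at a time, bumping the leftmost entry strictly greater than the inserted value down to the next row. The recording tableau Q records, in position (i, j), the step at which that cell was added to P.
  Insert 4 (step 1): P = [4];  Q = [1]
  Insert 2 (step 2): P = [2] / [4];  Q = [1] / [2]
  Insert 7 (step 3): P = [2, 7] / [4];  Q = [1, 3] / [2]
  Insert 6 (step 4): P = [2, 6] / [4, 7];  Q = [1, 3] / [2, 4]
  Insert 8 (step 5): P = [2, 6, 8] / [4, 7];  Q = [1, 3, 5] / [2, 4]
  Insert 5 (step 6): P = [2, 5, 8] / [4, 6] / [7];  Q = [1, 3, 5] / [2, 4] / [6]
  Insert 3 (step 7): P = [2, 3, 8] / [4, 5] / [6] / [7];  Q = [1, 3, 5] / [2, 4] / [6] / [7]
  Insert 1 (step 8): P = [1, 3, 8] / [2, 5] / [4] / [6] / [7];  Q = [1, 3, 5] / [2, 4] / [6] / [7] / [8]
Final shape: (3, 2, 1, 1, 1).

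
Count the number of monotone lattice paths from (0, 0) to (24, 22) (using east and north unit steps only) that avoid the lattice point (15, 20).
Number of paths = 7711734240150

Total paths from (0, 0) to (24, 22): C(46, 24) = 7890371113950. Paths through (15, 20): (paths (0, 0) → (15, 20)) × (paths (15, 20) → (24, 22)) = C(35, 15) · C(11, 9) = 3247943160 · 55 = 178636873800. Avoidance count = 7890371113950 − 178636873800 = 7711734240150.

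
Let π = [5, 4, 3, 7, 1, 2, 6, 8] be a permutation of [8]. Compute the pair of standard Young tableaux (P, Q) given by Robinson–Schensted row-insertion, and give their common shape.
P = [1, 2, 6, 8] / [3, 7] / [4] / [5];  Q = [1, 4, 7, 8] / [2, 6] / [3] / [5];  common shape = (4, 2, 1, 1)

Row-insert the values π_1, π_2, … into P one at a time, bumping the leftmost entry strictly greater than the inserted value down to the next row. The recording tableau Q records, in position (i, j), the step at which that cell was added to P.
  Insert 5 (step 1): P = [5];  Q = [1]
  Insert 4 (step 2): P = [4] / [5];  Q = [1] / [2]
  Insert 3 (step 3): P = [3] / [4] / [5];  Q = [1] / [2] / [3]
  Insert 7 (step 4): P = [3, 7] / [4] / [5];  Q = [1, 4] / [2] / [3]
  Insert 1 (step 5): P = [1, 7] / [3] / [4] / [5];  Q = [1, 4] / [2] / [3] / [5]
  Insert 2 (step 6): P = [1, 2] / [3, 7] / [4] / [5];  Q = [1, 4] / [2, 6] / [3] / [5]
  Insert 6 (step 7): P = [1, 2, 6] / [3, 7] / [4] / [5];  Q = [1, 4, 7] / [2, 6] / [3] / [5]
  Insert 8 (step 8): P = [1, 2, 6, 8] / [3, 7] / [4] / [5];  Q = [1, 4, 7, 8] / [2, 6] / [3] / [5]
Final shape: (4, 2, 1, 1).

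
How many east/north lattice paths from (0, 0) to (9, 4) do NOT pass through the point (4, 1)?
Number of paths = 435

Total paths from (0, 0) to (9, 4): C(13, 9) = 715. Paths through (4, 1): (paths (0, 0) → (4, 1)) × (paths (4, 1) → (9, 4)) = C(5, 4) · C(8, 5) = 5 · 56 = 280. Avoidance count = 715 − 280 = 435.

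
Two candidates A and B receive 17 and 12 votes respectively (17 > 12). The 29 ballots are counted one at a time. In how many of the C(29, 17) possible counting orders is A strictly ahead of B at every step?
Strict-lead orderings = 8947575

Total orderings of the 29 votes with 17 for A: C(29, 17) = 51895935. By the Bertrand ballot formula (Cycle Lemma / reflection principle), the number of orderings in which A is strictly ahead of B throughout is (p − q)/(p + q) · C(p + q, p) = (17 − 12)/(17 + 12) · 51895935 = 8947575.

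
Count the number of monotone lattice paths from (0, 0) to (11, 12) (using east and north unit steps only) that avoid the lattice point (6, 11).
Number of paths = 1277822

Total paths from (0, 0) to (11, 12): C(23, 11) = 1352078. Paths through (6, 11): (paths (0, 0) → (6, 11)) × (paths (6, 11) → (11, 12)) = C(17, 6) · C(6, 5) = 12376 · 6 = 74256. Avoidance count = 1352078 − 74256 = 1277822.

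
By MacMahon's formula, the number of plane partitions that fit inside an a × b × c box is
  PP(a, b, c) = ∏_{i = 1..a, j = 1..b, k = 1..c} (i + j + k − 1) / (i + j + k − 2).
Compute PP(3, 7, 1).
PP(3, 7, 1) = 120

Evaluate the triple product over i = 1..3, j = 1..7, k = 1..1. The factors are (2/1) · (3/2) · (4/3) · (5/4) · (6/5) · (7/6) · (8/7) · (3/2) · … (21 factors total). The numerators and denominators telescope so the product is an integer; carrying out the multiplication exactly gives PP(3, 7, 1) = 120.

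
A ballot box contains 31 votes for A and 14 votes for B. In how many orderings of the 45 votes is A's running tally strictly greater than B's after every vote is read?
Strict-lead orderings = 63040282096

Total orderings of the 45 votes with 31 for A: C(45, 31) = 166871334960. By the Bertrand ballot formula (Cycle Lemma / reflection principle), the number of orderings in which A is strictly ahead of B throughout is (p − q)/(p + q) · C(p + q, p) = (31 − 14)/(31 + 14) · 166871334960 = 63040282096.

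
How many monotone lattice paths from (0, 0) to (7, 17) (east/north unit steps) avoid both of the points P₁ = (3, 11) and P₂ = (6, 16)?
Number of paths = 161206

Inclusion–exclusion. Total paths: C(24, 7) = 346104. Through P₁: C(14, 3)·C(10, 4) = 76440. Through P₂: C(22, 6)·C(2, 1) = 149226. Since P₁ is strictly southwest of P₂, a monotone path through both must visit P₁ then P₂; paths through both = C(14, 3)·C(8, 3)·C(2, 1) = 40768. Avoid both = 346104 − 76440 − 149226 + 40768 = 161206.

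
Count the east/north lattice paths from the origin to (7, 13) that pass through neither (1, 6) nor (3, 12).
Number of paths = 64213

Inclusion–exclusion. Total paths: C(20, 7) = 77520. Through P₁: C(7, 1)·C(13, 6) = 12012. Through P₂: C(15, 3)·C(5, 4) = 2275. Since P₁ is strictly southwest of P₂, a monotone path through both must visit P₁ then P₂; paths through both = C(7, 1)·C(8, 2)·C(5, 4) = 980. Avoid both = 77520 − 12012 − 2275 + 980 = 64213.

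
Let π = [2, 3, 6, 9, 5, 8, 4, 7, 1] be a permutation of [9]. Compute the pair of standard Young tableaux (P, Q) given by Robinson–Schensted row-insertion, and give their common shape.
P = [1, 3, 4, 7] / [2, 8] / [5, 9] / [6];  Q = [1, 2, 3, 4] / [5, 6] / [7, 8] / [9];  common shape = (4, 2, 2, 1)

Row-insert the values π_1, π_2, … into P one at a time, bumping the leftmost entry strictly greater than the inserted value down to the next row. The recording tableau Q records, in position (i, j), the step at which that cell was added to P.
  Insert 2 (step 1): P = [2];  Q = [1]
  Insert 3 (step 2): P = [2, 3];  Q = [1, 2]
  Insert 6 (step 3): P = [2, 3, 6];  Q = [1, 2, 3]
  Insert 9 (step 4): P = [2, 3, 6, 9];  Q = [1, 2, 3, 4]
  Insert 5 (step 5): P = [2, 3, 5, 9] / [6];  Q = [1, 2, 3, 4] / [5]
  Insert 8 (step 6): P = [2, 3, 5, 8] / [6, 9];  Q = [1, 2, 3, 4] / [5, 6]
  Insert 4 (step 7): P = [2, 3, 4, 8] / [5, 9] / [6];  Q = [1, 2, 3, 4] / [5, 6] / [7]
  Insert 7 (step 8): P = [2, 3, 4, 7] / [5, 8] / [6, 9];  Q = [1, 2, 3, 4] / [5, 6] / [7, 8]
  Insert 1 (step 9): P = [1, 3, 4, 7] / [2, 8] / [5, 9] / [6];  Q = [1, 2, 3, 4] / [5, 6] / [7, 8] / [9]
Final shape: (4, 2, 2, 1).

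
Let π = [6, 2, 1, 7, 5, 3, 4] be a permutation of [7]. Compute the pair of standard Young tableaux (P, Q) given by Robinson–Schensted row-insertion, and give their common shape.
P = [1, 3, 4] / [2, 5] / [6, 7];  Q = [1, 4, 7] / [2, 5] / [3, 6];  common shape = (3, 2, 2)

Row-insert the values π_1, π_2, … into P one at a time, bumping the leftmost entry strictly greater than the inserted value down to the next row. The recording tableau Q records, in position (i, j), the step at which that cell was added to P.
  Insert 6 (step 1): P = [6];  Q = [1]
  Insert 2 (step 2): P = [2] / [6];  Q = [1] / [2]
  Insert 1 (step 3): P = [1] / [2] / [6];  Q = [1] / [2] / [3]
  Insert 7 (step 4): P = [1, 7] / [2] / [6];  Q = [1, 4] / [2] / [3]
  Insert 5 (step 5): P = [1, 5] / [2, 7] / [6];  Q = [1, 4] / [2, 5] / [3]
  Insert 3 (step 6): P = [1, 3] / [2, 5] / [6, 7];  Q = [1, 4] / [2, 5] / [3, 6]
  Insert 4 (step 7): P = [1, 3, 4] / [2, 5] / [6, 7];  Q = [1, 4, 7] / [2, 5] / [3, 6]
Final shape: (3, 2, 2).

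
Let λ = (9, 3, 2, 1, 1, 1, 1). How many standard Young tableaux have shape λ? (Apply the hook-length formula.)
# SYT of shape (9, 3, 2, 1, 1, 1, 1) = 2144142

Hook-length formula: f^λ = n! / Π hook(c), product over all cells c of the Young diagram. For λ = (9, 3, 2, 1, 1, 1, 1), n = 18 boxes. Hook lengths by row (left-to-right, top-to-bottom): [15, 10, 8, 6, 5, 4, 3, 2, 1]; [8, 3, 1]; [6, 1]; [4]; [3]; [2]; [1]. Product of hooks = 2985984000. So f^λ = 18! / 2985984000 = 6402373705728000 / 2985984000 = 2144142.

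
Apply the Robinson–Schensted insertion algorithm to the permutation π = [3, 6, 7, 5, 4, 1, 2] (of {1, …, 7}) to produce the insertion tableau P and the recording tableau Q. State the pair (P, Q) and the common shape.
P = [1, 2, 7] / [3, 4] / [5] / [6];  Q = [1, 2, 3] / [4, 7] / [5] / [6];  common shape = (3, 2, 1, 1)

Row-insert the values π_1, π_2, … into P one at a time, bumping the leftmost entry strictly greater than the inserted value down to the next row. The recording tableau Q records, in position (i, j), the step at which that cell was added to P.
  Insert 3 (step 1): P = [3];  Q = [1]
  Insert 6 (step 2): P = [3, 6];  Q = [1, 2]
  Insert 7 (step 3): P = [3, 6, 7];  Q = [1, 2, 3]
  Insert 5 (step 4): P = [3, 5, 7] / [6];  Q = [1, 2, 3] / [4]
  Insert 4 (step 5): P = [3, 4, 7] / [5] / [6];  Q = [1, 2, 3] / [4] / [5]
  Insert 1 (step 6): P = [1, 4, 7] / [3] / [5] / [6];  Q = [1, 2, 3] / [4] / [5] / [6]
  Insert 2 (step 7): P = [1, 2, 7] / [3, 4] / [5] / [6];  Q = [1, 2, 3] / [4, 7] / [5] / [6]
Final shape: (3, 2, 1, 1).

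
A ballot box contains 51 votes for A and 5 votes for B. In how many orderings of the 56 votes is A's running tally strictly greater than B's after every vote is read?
Strict-lead orderings = 3137706

Total orderings of the 56 votes with 51 for A: C(56, 51) = 3819816. By the Bertrand ballot formula (Cycle Lemma / reflection principle), the number of orderings in which A is strictly ahead of B throughout is (p − q)/(p + q) · C(p + q, p) = (51 − 5)/(51 + 5) · 3819816 = 3137706.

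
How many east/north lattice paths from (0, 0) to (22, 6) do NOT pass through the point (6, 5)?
Number of paths = 368886

Total paths from (0, 0) to (22, 6): C(28, 22) = 376740. Paths through (6, 5): (paths (0, 0) → (6, 5)) × (paths (6, 5) → (22, 6)) = C(11, 6) · C(17, 16) = 462 · 17 = 7854. Avoidance count = 376740 − 7854 = 368886.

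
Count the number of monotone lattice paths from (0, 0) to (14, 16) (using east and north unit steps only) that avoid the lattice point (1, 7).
Number of paths = 141443315

Total paths from (0, 0) to (14, 16): C(30, 14) = 145422675. Paths through (1, 7): (paths (0, 0) → (1, 7)) × (paths (1, 7) → (14, 16)) = C(8, 1) · C(22, 13) = 8 · 497420 = 3979360. Avoidance count = 145422675 − 3979360 = 141443315.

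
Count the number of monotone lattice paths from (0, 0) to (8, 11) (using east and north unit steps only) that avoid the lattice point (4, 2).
Number of paths = 64857

Total paths from (0, 0) to (8, 11): C(19, 8) = 75582. Paths through (4, 2): (paths (0, 0) → (4, 2)) × (paths (4, 2) → (8, 11)) = C(6, 4) · C(13, 4) = 15 · 715 = 10725. Avoidance count = 75582 − 10725 = 64857.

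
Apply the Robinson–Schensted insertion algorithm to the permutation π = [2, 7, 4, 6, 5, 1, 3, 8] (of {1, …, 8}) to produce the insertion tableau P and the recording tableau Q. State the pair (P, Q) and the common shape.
P = [1, 3, 5, 8] / [2, 4] / [6] / [7];  Q = [1, 2, 4, 8] / [3, 7] / [5] / [6];  common shape = (4, 2, 1, 1)

Row-insert the values π_1, π_2, … into P one at a time, bumping the leftmost entry strictly greater than the inserted value down to the next row. The recording tableau Q records, in position (i, j), the step at which that cell was added to P.
  Insert 2 (step 1): P = [2];  Q = [1]
  Insert 7 (step 2): P = [2, 7];  Q = [1, 2]
  Insert 4 (step 3): P = [2, 4] / [7];  Q = [1, 2] / [3]
  Insert 6 (step 4): P = [2, 4, 6] / [7];  Q = [1, 2, 4] / [3]
  Insert 5 (step 5): P = [2, 4, 5] / [6] / [7];  Q = [1, 2, 4] / [3] / [5]
  Insert 1 (step 6): P = [1, 4, 5] / [2] / [6] / [7];  Q = [1, 2, 4] / [3] / [5] / [6]
  Insert 3 (step 7): P = [1, 3, 5] / [2, 4] / [6] / [7];  Q = [1, 2, 4] / [3, 7] / [5] / [6]
  Insert 8 (step 8): P = [1, 3, 5, 8] / [2, 4] / [6] / [7];  Q = [1, 2, 4, 8] / [3, 7] / [5] / [6]
Final shape: (4, 2, 1, 1).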